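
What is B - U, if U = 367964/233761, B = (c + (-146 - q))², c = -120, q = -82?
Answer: 7913844452/233761 ≈ 33854.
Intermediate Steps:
B = 33856 (B = (-120 + (-146 - 1*(-82)))² = (-120 + (-146 + 82))² = (-120 - 64)² = (-184)² = 33856)
U = 367964/233761 (U = 367964*(1/233761) = 367964/233761 ≈ 1.5741)
B - U = 33856 - 1*367964/233761 = 33856 - 367964/233761 = 7913844452/233761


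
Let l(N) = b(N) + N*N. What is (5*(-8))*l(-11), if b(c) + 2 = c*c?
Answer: -9600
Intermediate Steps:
b(c) = -2 + c² (b(c) = -2 + c*c = -2 + c²)
l(N) = -2 + 2*N² (l(N) = (-2 + N²) + N*N = (-2 + N²) + N² = -2 + 2*N²)
(5*(-8))*l(-11) = (5*(-8))*(-2 + 2*(-11)²) = -40*(-2 + 2*121) = -40*(-2 + 242) = -40*240 = -9600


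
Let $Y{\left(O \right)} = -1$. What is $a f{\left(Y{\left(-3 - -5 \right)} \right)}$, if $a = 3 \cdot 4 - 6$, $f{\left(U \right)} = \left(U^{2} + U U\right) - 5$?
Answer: $-18$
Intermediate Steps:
$f{\left(U \right)} = -5 + 2 U^{2}$ ($f{\left(U \right)} = \left(U^{2} + U^{2}\right) - 5 = 2 U^{2} - 5 = -5 + 2 U^{2}$)
$a = 6$ ($a = 12 - 6 = 6$)
$a f{\left(Y{\left(-3 - -5 \right)} \right)} = 6 \left(-5 + 2 \left(-1\right)^{2}\right) = 6 \left(-5 + 2 \cdot 1\right) = 6 \left(-5 + 2\right) = 6 \left(-3\right) = -18$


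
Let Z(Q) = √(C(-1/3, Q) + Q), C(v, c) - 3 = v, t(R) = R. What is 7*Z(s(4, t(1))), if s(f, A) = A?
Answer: 7*√33/3 ≈ 13.404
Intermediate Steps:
C(v, c) = 3 + v
Z(Q) = √(8/3 + Q) (Z(Q) = √((3 - 1/3) + Q) = √((3 - 1*⅓) + Q) = √((3 - ⅓) + Q) = √(8/3 + Q))
7*Z(s(4, t(1))) = 7*(√(24 + 9*1)/3) = 7*(√(24 + 9)/3) = 7*(√33/3) = 7*√33/3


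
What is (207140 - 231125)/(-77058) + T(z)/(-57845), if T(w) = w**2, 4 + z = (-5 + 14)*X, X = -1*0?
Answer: 154019933/495268890 ≈ 0.31098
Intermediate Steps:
X = 0
z = -4 (z = -4 + (-5 + 14)*0 = -4 + 9*0 = -4 + 0 = -4)
(207140 - 231125)/(-77058) + T(z)/(-57845) = (207140 - 231125)/(-77058) + (-4)**2/(-57845) = -23985*(-1/77058) + 16*(-1/57845) = 2665/8562 - 16/57845 = 154019933/495268890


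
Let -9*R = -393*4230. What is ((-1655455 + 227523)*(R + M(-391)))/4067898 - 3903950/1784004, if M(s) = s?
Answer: -39129734219321861/604762191966 ≈ -64703.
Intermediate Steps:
R = 184710 (R = -(-131)*4230/3 = -1/9*(-1662390) = 184710)
((-1655455 + 227523)*(R + M(-391)))/4067898 - 3903950/1784004 = ((-1655455 + 227523)*(184710 - 391))/4067898 - 3903950/1784004 = -1427932*184319*(1/4067898) - 3903950*1/1784004 = -263194998308*1/4067898 - 1951975/892002 = -131597499154/2033949 - 1951975/892002 = -39129734219321861/604762191966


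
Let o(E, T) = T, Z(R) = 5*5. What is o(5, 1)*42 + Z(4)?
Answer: 67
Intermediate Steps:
Z(R) = 25
o(5, 1)*42 + Z(4) = 1*42 + 25 = 42 + 25 = 67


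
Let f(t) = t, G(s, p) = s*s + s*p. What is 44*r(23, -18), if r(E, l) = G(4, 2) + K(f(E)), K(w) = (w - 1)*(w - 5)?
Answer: 18480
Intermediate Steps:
G(s, p) = s² + p*s
K(w) = (-1 + w)*(-5 + w)
r(E, l) = 29 + E² - 6*E (r(E, l) = 4*(2 + 4) + (5 + E² - 6*E) = 4*6 + (5 + E² - 6*E) = 24 + (5 + E² - 6*E) = 29 + E² - 6*E)
44*r(23, -18) = 44*(29 + 23² - 6*23) = 44*(29 + 529 - 138) = 44*420 = 18480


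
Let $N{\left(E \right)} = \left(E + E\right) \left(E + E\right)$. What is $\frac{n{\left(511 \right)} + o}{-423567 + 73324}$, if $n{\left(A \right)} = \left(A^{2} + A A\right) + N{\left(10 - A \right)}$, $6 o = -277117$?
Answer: $- \frac{8880359}{2101458} \approx -4.2258$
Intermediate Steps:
$o = - \frac{277117}{6}$ ($o = \frac{1}{6} \left(-277117\right) = - \frac{277117}{6} \approx -46186.0$)
$N{\left(E \right)} = 4 E^{2}$ ($N{\left(E \right)} = 2 E 2 E = 4 E^{2}$)
$n{\left(A \right)} = 2 A^{2} + 4 \left(10 - A\right)^{2}$ ($n{\left(A \right)} = \left(A^{2} + A A\right) + 4 \left(10 - A\right)^{2} = \left(A^{2} + A^{2}\right) + 4 \left(10 - A\right)^{2} = 2 A^{2} + 4 \left(10 - A\right)^{2}$)
$\frac{n{\left(511 \right)} + o}{-423567 + 73324} = \frac{\left(400 - 40880 + 6 \cdot 511^{2}\right) - \frac{277117}{6}}{-423567 + 73324} = \frac{\left(400 - 40880 + 6 \cdot 261121\right) - \frac{277117}{6}}{-350243} = \left(\left(400 - 40880 + 1566726\right) - \frac{277117}{6}\right) \left(- \frac{1}{350243}\right) = \left(1526246 - \frac{277117}{6}\right) \left(- \frac{1}{350243}\right) = \frac{8880359}{6} \left(- \frac{1}{350243}\right) = - \frac{8880359}{2101458}$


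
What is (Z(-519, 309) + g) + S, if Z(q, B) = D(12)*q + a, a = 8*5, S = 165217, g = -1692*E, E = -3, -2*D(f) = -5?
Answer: 338071/2 ≈ 1.6904e+5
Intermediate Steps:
D(f) = 5/2 (D(f) = -½*(-5) = 5/2)
g = 5076 (g = -1692*(-3) = 5076)
a = 40
Z(q, B) = 40 + 5*q/2 (Z(q, B) = 5*q/2 + 40 = 40 + 5*q/2)
(Z(-519, 309) + g) + S = ((40 + (5/2)*(-519)) + 5076) + 165217 = ((40 - 2595/2) + 5076) + 165217 = (-2515/2 + 5076) + 165217 = 7637/2 + 165217 = 338071/2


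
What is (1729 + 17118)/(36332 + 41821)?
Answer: 18847/78153 ≈ 0.24116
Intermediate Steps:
(1729 + 17118)/(36332 + 41821) = 18847/78153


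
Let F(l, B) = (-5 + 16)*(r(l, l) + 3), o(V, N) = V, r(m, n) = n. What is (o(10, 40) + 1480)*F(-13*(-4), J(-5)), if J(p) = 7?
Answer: 901450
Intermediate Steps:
F(l, B) = 33 + 11*l (F(l, B) = (-5 + 16)*(l + 3) = 11*(3 + l) = 33 + 11*l)
(o(10, 40) + 1480)*F(-13*(-4), J(-5)) = (10 + 1480)*(33 + 11*(-13*(-4))) = 1490*(33 + 11*52) = 1490*(33 + 572) = 1490*605 = 901450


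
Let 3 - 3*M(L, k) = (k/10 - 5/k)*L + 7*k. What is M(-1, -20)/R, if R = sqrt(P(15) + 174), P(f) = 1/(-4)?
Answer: 113*sqrt(695)/834 ≈ 3.5719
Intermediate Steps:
P(f) = -1/4
R = sqrt(695)/2 (R = sqrt(-1/4 + 174) = sqrt(695/4) = sqrt(695)/2 ≈ 13.181)
M(L, k) = 1 - 7*k/3 - L*(-5/k + k/10)/3 (M(L, k) = 1 - ((k/10 - 5/k)*L + 7*k)/3 = 1 - ((-5/k + k/10)*L + 7*k)/3 = 1 - (L*(-5/k + k/10) + 7*k)/3 = 1 - (7*k + L*(-5/k + k/10))/3 = 1 + (-7*k/3 - L*(-5/k + k/10)/3) = 1 - 7*k/3 - L*(-5/k + k/10)/3)
M(-1, -20)/R = ((1/30)*(50*(-1) - 1*(-20)*(-30 + 70*(-20) - 1*(-20)))/(-20))/((sqrt(695)/2)) = ((1/30)*(-1/20)*(-50 - 1*(-20)*(-30 - 1400 + 20)))*(2*sqrt(695)/695) = ((1/30)*(-1/20)*(-50 - 1*(-20)*(-1410)))*(2*sqrt(695)/695) = ((1/30)*(-1/20)*(-50 - 28200))*(2*sqrt(695)/695) = ((1/30)*(-1/20)*(-28250))*(2*sqrt(695)/695) = 565*(2*sqrt(695)/695)/12 = 113*sqrt(695)/834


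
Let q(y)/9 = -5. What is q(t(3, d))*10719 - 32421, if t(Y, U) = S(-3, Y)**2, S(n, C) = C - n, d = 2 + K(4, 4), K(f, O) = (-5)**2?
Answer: -514776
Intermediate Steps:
K(f, O) = 25
d = 27 (d = 2 + 25 = 27)
t(Y, U) = (3 + Y)**2 (t(Y, U) = (Y - 1*(-3))**2 = (Y + 3)**2 = (3 + Y)**2)
q(y) = -45 (q(y) = 9*(-5) = -45)
q(t(3, d))*10719 - 32421 = -45*10719 - 32421 = -482355 - 32421 = -514776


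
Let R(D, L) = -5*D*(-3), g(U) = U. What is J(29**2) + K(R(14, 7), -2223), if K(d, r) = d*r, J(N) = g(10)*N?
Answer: -458420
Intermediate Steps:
R(D, L) = 15*D
J(N) = 10*N
J(29**2) + K(R(14, 7), -2223) = 10*29**2 + (15*14)*(-2223) = 10*841 + 210*(-2223) = 8410 - 466830 = -458420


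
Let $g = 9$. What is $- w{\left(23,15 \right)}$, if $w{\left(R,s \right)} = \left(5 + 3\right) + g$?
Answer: $-17$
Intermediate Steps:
$w{\left(R,s \right)} = 17$ ($w{\left(R,s \right)} = \left(5 + 3\right) + 9 = 8 + 9 = 17$)
$- w{\left(23,15 \right)} = \left(-1\right) 17 = -17$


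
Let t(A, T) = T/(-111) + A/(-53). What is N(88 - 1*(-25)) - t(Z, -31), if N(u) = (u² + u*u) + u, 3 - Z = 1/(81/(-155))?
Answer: 4074400856/158841 ≈ 25651.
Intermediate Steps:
Z = 398/81 (Z = 3 - 1/(81/(-155)) = 3 - 1/(81*(-1/155)) = 3 - 1/(-81/155) = 3 - 1*(-155/81) = 3 + 155/81 = 398/81 ≈ 4.9136)
t(A, T) = -A/53 - T/111 (t(A, T) = T*(-1/111) + A*(-1/53) = -T/111 - A/53 = -A/53 - T/111)
N(u) = u + 2*u² (N(u) = (u² + u²) + u = 2*u² + u = u + 2*u²)
N(88 - 1*(-25)) - t(Z, -31) = (88 - 1*(-25))*(1 + 2*(88 - 1*(-25))) - (-1/53*398/81 - 1/111*(-31)) = (88 + 25)*(1 + 2*(88 + 25)) - (-398/4293 + 31/111) = 113*(1 + 2*113) - 1*29635/158841 = 113*(1 + 226) - 29635/158841 = 113*227 - 29635/158841 = 25651 - 29635/158841 = 4074400856/158841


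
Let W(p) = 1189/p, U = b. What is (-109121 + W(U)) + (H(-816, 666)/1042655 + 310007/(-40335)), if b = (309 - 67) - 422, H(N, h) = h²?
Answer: -11015328482242951/100933174620 ≈ -1.0913e+5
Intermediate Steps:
b = -180 (b = 242 - 422 = -180)
U = -180
(-109121 + W(U)) + (H(-816, 666)/1042655 + 310007/(-40335)) = (-109121 + 1189/(-180)) + (666²/1042655 + 310007/(-40335)) = (-109121 + 1189*(-1/180)) + (443556*(1/1042655) + 310007*(-1/40335)) = (-109121 - 1189/180) + (443556/1042655 - 310007/40335) = -19642969/180 - 12213580693/1682219577 = -11015328482242951/100933174620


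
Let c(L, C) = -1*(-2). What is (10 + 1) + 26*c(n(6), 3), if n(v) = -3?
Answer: 63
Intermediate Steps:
c(L, C) = 2
(10 + 1) + 26*c(n(6), 3) = (10 + 1) + 26*2 = 11 + 52 = 63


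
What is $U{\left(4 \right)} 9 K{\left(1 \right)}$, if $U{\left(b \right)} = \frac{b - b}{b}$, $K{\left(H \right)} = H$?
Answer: $0$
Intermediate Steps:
$U{\left(b \right)} = 0$ ($U{\left(b \right)} = \frac{0}{b} = 0$)
$U{\left(4 \right)} 9 K{\left(1 \right)} = 0 \cdot 9 \cdot 1 = 0 \cdot 1 = 0$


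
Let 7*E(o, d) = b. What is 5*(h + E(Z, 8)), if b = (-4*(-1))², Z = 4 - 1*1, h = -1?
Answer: 45/7 ≈ 6.4286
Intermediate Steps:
Z = 3 (Z = 4 - 1 = 3)
b = 16 (b = 4² = 16)
E(o, d) = 16/7 (E(o, d) = (⅐)*16 = 16/7)
5*(h + E(Z, 8)) = 5*(-1 + 16/7) = 5*(9/7) = 45/7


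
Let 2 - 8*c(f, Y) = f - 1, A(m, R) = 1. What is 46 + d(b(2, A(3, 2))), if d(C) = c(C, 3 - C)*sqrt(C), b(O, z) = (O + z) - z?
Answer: 46 + sqrt(2)/8 ≈ 46.177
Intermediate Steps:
b(O, z) = O
c(f, Y) = 3/8 - f/8 (c(f, Y) = 1/4 - (f - 1)/8 = 1/4 - (-1 + f)/8 = 1/4 + (1/8 - f/8) = 3/8 - f/8)
d(C) = sqrt(C)*(3/8 - C/8) (d(C) = (3/8 - C/8)*sqrt(C) = sqrt(C)*(3/8 - C/8))
46 + d(b(2, A(3, 2))) = 46 + sqrt(2)*(3 - 1*2)/8 = 46 + sqrt(2)*(3 - 2)/8 = 46 + (1/8)*sqrt(2)*1 = 46 + sqrt(2)/8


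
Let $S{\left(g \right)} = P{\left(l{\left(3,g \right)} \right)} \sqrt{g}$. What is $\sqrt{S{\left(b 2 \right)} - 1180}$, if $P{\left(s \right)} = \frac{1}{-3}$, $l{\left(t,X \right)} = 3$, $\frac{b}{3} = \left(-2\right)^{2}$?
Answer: $\frac{\sqrt{-10620 - 6 \sqrt{6}}}{3} \approx 34.375 i$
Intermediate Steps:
$b = 12$ ($b = 3 \left(-2\right)^{2} = 3 \cdot 4 = 12$)
$P{\left(s \right)} = - \frac{1}{3}$
$S{\left(g \right)} = - \frac{\sqrt{g}}{3}$
$\sqrt{S{\left(b 2 \right)} - 1180} = \sqrt{- \frac{\sqrt{12 \cdot 2}}{3} - 1180} = \sqrt{- \frac{\sqrt{24}}{3} - 1180} = \sqrt{- \frac{2 \sqrt{6}}{3} - 1180} = \sqrt{-1180 - \frac{2 \sqrt{6}}{3}}$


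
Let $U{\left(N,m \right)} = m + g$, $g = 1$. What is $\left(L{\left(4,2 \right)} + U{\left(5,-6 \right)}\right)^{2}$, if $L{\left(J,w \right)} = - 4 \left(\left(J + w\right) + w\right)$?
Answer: $1369$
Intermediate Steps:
$U{\left(N,m \right)} = 1 + m$ ($U{\left(N,m \right)} = m + 1 = 1 + m$)
$L{\left(J,w \right)} = - 8 w - 4 J$ ($L{\left(J,w \right)} = - 4 \left(J + 2 w\right) = - 8 w - 4 J$)
$\left(L{\left(4,2 \right)} + U{\left(5,-6 \right)}\right)^{2} = \left(\left(\left(-8\right) 2 - 16\right) + \left(1 - 6\right)\right)^{2} = \left(\left(-16 - 16\right) - 5\right)^{2} = \left(-32 - 5\right)^{2} = \left(-37\right)^{2} = 1369$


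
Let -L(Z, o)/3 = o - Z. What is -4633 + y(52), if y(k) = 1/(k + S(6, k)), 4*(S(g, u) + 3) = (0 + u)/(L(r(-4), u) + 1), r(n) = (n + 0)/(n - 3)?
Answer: -243166565/52486 ≈ -4633.0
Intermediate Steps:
r(n) = n/(-3 + n)
L(Z, o) = -3*o + 3*Z (L(Z, o) = -3*(o - Z) = -3*o + 3*Z)
S(g, u) = -3 + u/(4*(19/7 - 3*u)) (S(g, u) = -3 + ((0 + u)/((-3*u + 3*(-4/(-3 - 4))) + 1))/4 = -3 + (u/((-3*u + 3*(-4/(-7))) + 1))/4 = -3 + (u/((-3*u + 3*(-4*(-⅐))) + 1))/4 = -3 + (u/((-3*u + 3*(4/7)) + 1))/4 = -3 + (u/((-3*u + 12/7) + 1))/4 = -3 + (u/((12/7 - 3*u) + 1))/4 = -3 + (u/(19/7 - 3*u))/4 = -3 + u/(4*(19/7 - 3*u)))
y(k) = 1/(k + (-228 + 259*k)/(4*(19 - 21*k)))
-4633 + y(52) = -4633 + 4*(-19 + 21*52)/(228 - 335*52 + 84*52²) = -4633 + 4*(-19 + 1092)/(228 - 17420 + 84*2704) = -4633 + 4*1073/(228 - 17420 + 227136) = -4633 + 4*1073/209944 = -4633 + 4*(1/209944)*1073 = -4633 + 1073/52486 = -243166565/52486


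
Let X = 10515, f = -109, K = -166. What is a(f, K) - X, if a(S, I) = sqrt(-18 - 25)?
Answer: -10515 + I*sqrt(43) ≈ -10515.0 + 6.5574*I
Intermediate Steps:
a(S, I) = I*sqrt(43) (a(S, I) = sqrt(-43) = I*sqrt(43))
a(f, K) - X = I*sqrt(43) - 1*10515 = I*sqrt(43) - 10515 = -10515 + I*sqrt(43)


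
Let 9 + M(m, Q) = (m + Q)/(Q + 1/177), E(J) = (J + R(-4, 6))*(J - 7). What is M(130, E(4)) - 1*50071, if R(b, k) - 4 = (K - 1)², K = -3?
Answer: -638179706/12743 ≈ -50081.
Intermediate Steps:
R(b, k) = 20 (R(b, k) = 4 + (-3 - 1)² = 4 + (-4)² = 4 + 16 = 20)
E(J) = (-7 + J)*(20 + J) (E(J) = (J + 20)*(J - 7) = (20 + J)*(-7 + J) = (-7 + J)*(20 + J))
M(m, Q) = -9 + (Q + m)/(1/177 + Q) (M(m, Q) = -9 + (m + Q)/(Q + 1/177) = -9 + (Q + m)/(Q + 1/177) = -9 + (Q + m)/(1/177 + Q))
M(130, E(4)) - 1*50071 = 3*(-3 - 472*(-140 + 4² + 13*4) + 59*130)/(1 + 177*(-140 + 4² + 13*4)) - 1*50071 = 3*(-3 - 472*(-140 + 16 + 52) + 7670)/(1 + 177*(-140 + 16 + 52)) - 50071 = 3*(-3 - 472*(-72) + 7670)/(1 + 177*(-72)) - 50071 = 3*(-3 + 33984 + 7670)/(1 - 12744) - 50071 = 3*41651/(-12743) - 50071 = 3*(-1/12743)*41651 - 50071 = -124953/12743 - 50071 = -638179706/12743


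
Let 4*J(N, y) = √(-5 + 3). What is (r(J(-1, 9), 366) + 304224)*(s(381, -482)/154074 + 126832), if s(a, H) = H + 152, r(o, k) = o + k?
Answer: 992024919527070/25679 + 3256918873*I*√2/102716 ≈ 3.8632e+10 + 44842.0*I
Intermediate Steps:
J(N, y) = I*√2/4 (J(N, y) = √(-5 + 3)/4 = √(-2)/4 = (I*√2)/4 = I*√2/4)
r(o, k) = k + o
s(a, H) = 152 + H
(r(J(-1, 9), 366) + 304224)*(s(381, -482)/154074 + 126832) = ((366 + I*√2/4) + 304224)*((152 - 482)/154074 + 126832) = (304590 + I*√2/4)*(-330*1/154074 + 126832) = (304590 + I*√2/4)*(-55/25679 + 126832) = (304590 + I*√2/4)*(3256918873/25679) = 992024919527070/25679 + 3256918873*I*√2/102716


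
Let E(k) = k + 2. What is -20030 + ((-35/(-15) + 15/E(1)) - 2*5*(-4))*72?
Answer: -16622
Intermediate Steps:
E(k) = 2 + k
-20030 + ((-35/(-15) + 15/E(1)) - 2*5*(-4))*72 = -20030 + ((-35/(-15) + 15/(2 + 1)) - 2*5*(-4))*72 = -20030 + ((-35*(-1/15) + 15/3) - 10*(-4))*72 = -20030 + ((7/3 + 15*(1/3)) + 40)*72 = -20030 + ((7/3 + 5) + 40)*72 = -20030 + (22/3 + 40)*72 = -20030 + (142/3)*72 = -20030 + 3408 = -16622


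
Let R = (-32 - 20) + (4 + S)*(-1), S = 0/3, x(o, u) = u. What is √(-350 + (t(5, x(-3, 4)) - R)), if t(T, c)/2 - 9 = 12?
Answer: 6*I*√7 ≈ 15.875*I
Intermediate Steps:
t(T, c) = 42 (t(T, c) = 18 + 2*12 = 18 + 24 = 42)
S = 0 (S = 0*(⅓) = 0)
R = -56 (R = (-32 - 20) + (4 + 0)*(-1) = -52 + 4*(-1) = -52 - 4 = -56)
√(-350 + (t(5, x(-3, 4)) - R)) = √(-350 + (42 - 1*(-56))) = √(-350 + (42 + 56)) = √(-350 + 98) = √(-252) = 6*I*√7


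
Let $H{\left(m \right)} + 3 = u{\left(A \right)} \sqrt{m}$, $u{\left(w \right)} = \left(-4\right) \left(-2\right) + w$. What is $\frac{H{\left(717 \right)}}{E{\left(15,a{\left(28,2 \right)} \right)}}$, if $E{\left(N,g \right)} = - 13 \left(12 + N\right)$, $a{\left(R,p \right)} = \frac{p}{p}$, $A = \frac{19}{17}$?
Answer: $\frac{1}{117} - \frac{155 \sqrt{717}}{5967} \approx -0.68701$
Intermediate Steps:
$A = \frac{19}{17}$ ($A = 19 \cdot \frac{1}{17} = \frac{19}{17} \approx 1.1176$)
$a{\left(R,p \right)} = 1$
$E{\left(N,g \right)} = -156 - 13 N$
$u{\left(w \right)} = 8 + w$
$H{\left(m \right)} = -3 + \frac{155 \sqrt{m}}{17}$ ($H{\left(m \right)} = -3 + \left(8 + \frac{19}{17}\right) \sqrt{m} = -3 + \frac{155 \sqrt{m}}{17}$)
$\frac{H{\left(717 \right)}}{E{\left(15,a{\left(28,2 \right)} \right)}} = \frac{-3 + \frac{155 \sqrt{717}}{17}}{-156 - 195} = \frac{-3 + \frac{155 \sqrt{717}}{17}}{-351} = \left(-3 + \frac{155 \sqrt{717}}{17}\right) \left(- \frac{1}{351}\right) = \frac{1}{117} - \frac{155 \sqrt{717}}{5967}$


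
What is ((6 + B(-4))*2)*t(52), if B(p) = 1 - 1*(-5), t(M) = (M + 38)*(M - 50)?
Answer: 4320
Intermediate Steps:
t(M) = (-50 + M)*(38 + M) (t(M) = (38 + M)*(-50 + M) = (-50 + M)*(38 + M))
B(p) = 6 (B(p) = 1 + 5 = 6)
((6 + B(-4))*2)*t(52) = ((6 + 6)*2)*(-1900 + 52**2 - 12*52) = (12*2)*(-1900 + 2704 - 624) = 24*180 = 4320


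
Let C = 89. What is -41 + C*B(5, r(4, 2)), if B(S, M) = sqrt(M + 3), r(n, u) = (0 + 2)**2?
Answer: -41 + 89*sqrt(7) ≈ 194.47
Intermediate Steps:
r(n, u) = 4 (r(n, u) = 2**2 = 4)
B(S, M) = sqrt(3 + M)
-41 + C*B(5, r(4, 2)) = -41 + 89*sqrt(3 + 4) = -41 + 89*sqrt(7)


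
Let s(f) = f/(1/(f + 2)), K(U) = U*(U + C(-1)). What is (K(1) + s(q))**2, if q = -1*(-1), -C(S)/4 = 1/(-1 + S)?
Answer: 36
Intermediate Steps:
C(S) = -4/(-1 + S)
q = 1
K(U) = U*(2 + U) (K(U) = U*(U - 4/(-1 - 1)) = U*(U - 4/(-2)) = U*(U - 4*(-1/2)) = U*(U + 2) = U*(2 + U))
s(f) = f*(2 + f) (s(f) = f/(1/(2 + f)) = f*(2 + f))
(K(1) + s(q))**2 = (1*(2 + 1) + 1*(2 + 1))**2 = (1*3 + 1*3)**2 = (3 + 3)**2 = 6**2 = 36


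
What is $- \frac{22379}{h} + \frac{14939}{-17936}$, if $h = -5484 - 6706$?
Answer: $\frac{4767029}{4753040} \approx 1.0029$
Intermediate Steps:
$h = -12190$ ($h = -5484 - 6706 = -12190$)
$- \frac{22379}{h} + \frac{14939}{-17936} = - \frac{22379}{-12190} + \frac{14939}{-17936} = \left(-22379\right) \left(- \frac{1}{12190}\right) + 14939 \left(- \frac{1}{17936}\right) = \frac{973}{530} - \frac{14939}{17936} = \frac{4767029}{4753040}$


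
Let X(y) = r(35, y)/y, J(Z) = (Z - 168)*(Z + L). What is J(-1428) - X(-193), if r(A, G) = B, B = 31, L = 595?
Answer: 256587355/193 ≈ 1.3295e+6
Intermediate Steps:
J(Z) = (-168 + Z)*(595 + Z) (J(Z) = (Z - 168)*(Z + 595) = (-168 + Z)*(595 + Z))
r(A, G) = 31
X(y) = 31/y
J(-1428) - X(-193) = (-99960 + (-1428)**2 + 427*(-1428)) - 31/(-193) = (-99960 + 2039184 - 609756) - 31*(-1)/193 = 1329468 - 1*(-31/193) = 1329468 + 31/193 = 256587355/193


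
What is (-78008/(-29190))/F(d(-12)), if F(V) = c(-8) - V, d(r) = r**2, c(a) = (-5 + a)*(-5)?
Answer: -5572/164715 ≈ -0.033828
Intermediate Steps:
c(a) = 25 - 5*a
F(V) = 65 - V (F(V) = (25 - 5*(-8)) - V = (25 + 40) - V = 65 - V)
(-78008/(-29190))/F(d(-12)) = (-78008/(-29190))/(65 - 1*(-12)**2) = (-78008*(-1/29190))/(65 - 1*144) = 5572/(2085*(65 - 144)) = (5572/2085)/(-79) = (5572/2085)*(-1/79) = -5572/164715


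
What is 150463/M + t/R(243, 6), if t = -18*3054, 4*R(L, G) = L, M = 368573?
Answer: -3000304345/3317157 ≈ -904.48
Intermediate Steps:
R(L, G) = L/4
t = -54972
150463/M + t/R(243, 6) = 150463/368573 - 54972/((1/4)*243) = 150463*(1/368573) - 54972/243/4 = 150463/368573 - 54972*4/243 = 150463/368573 - 8144/9 = -3000304345/3317157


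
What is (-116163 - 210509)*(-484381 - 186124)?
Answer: 219035209360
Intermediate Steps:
(-116163 - 210509)*(-484381 - 186124) = -326672*(-670505) = 219035209360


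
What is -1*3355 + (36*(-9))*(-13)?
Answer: 857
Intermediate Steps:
-1*3355 + (36*(-9))*(-13) = -3355 - 324*(-13) = -3355 + 4212 = 857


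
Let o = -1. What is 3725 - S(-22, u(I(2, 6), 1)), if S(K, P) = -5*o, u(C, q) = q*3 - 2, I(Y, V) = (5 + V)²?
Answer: 3720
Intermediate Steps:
u(C, q) = -2 + 3*q (u(C, q) = 3*q - 2 = -2 + 3*q)
S(K, P) = 5 (S(K, P) = -5*(-1) = 5)
3725 - S(-22, u(I(2, 6), 1)) = 3725 - 1*5 = 3725 - 5 = 3720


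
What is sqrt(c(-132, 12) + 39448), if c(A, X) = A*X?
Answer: 2*sqrt(9466) ≈ 194.59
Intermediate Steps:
sqrt(c(-132, 12) + 39448) = sqrt(-132*12 + 39448) = sqrt(-1584 + 39448) = sqrt(37864) = 2*sqrt(9466)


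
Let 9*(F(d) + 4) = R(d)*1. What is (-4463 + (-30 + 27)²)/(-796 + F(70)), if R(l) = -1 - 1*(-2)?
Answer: 40086/7199 ≈ 5.5683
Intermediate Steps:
R(l) = 1 (R(l) = -1 + 2 = 1)
F(d) = -35/9 (F(d) = -4 + (1*1)/9 = -4 + (⅑)*1 = -4 + ⅑ = -35/9)
(-4463 + (-30 + 27)²)/(-796 + F(70)) = (-4463 + (-30 + 27)²)/(-796 - 35/9) = (-4463 + (-3)²)/(-7199/9) = (-4463 + 9)*(-9/7199) = -4454*(-9/7199) = 40086/7199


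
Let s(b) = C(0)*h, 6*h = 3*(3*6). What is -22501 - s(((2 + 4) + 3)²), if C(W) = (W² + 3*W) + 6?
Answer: -22555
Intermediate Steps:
C(W) = 6 + W² + 3*W
h = 9 (h = (3*(3*6))/6 = (3*18)/6 = (⅙)*54 = 9)
s(b) = 54 (s(b) = (6 + 0² + 3*0)*9 = (6 + 0 + 0)*9 = 6*9 = 54)
-22501 - s(((2 + 4) + 3)²) = -22501 - 1*54 = -22501 - 54 = -22555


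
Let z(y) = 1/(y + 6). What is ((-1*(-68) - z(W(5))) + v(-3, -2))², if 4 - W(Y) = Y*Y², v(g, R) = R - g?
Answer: 62980096/13225 ≈ 4762.2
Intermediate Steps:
W(Y) = 4 - Y³ (W(Y) = 4 - Y*Y² = 4 - Y³)
z(y) = 1/(6 + y)
((-1*(-68) - z(W(5))) + v(-3, -2))² = ((-1*(-68) - 1/(6 + (4 - 1*5³))) + (-2 - 1*(-3)))² = ((68 - 1/(6 + (4 - 1*125))) + (-2 + 3))² = ((68 - 1/(6 + (4 - 125))) + 1)² = ((68 - 1/(6 - 121)) + 1)² = ((68 - 1/(-115)) + 1)² = ((68 - 1*(-1/115)) + 1)² = ((68 + 1/115) + 1)² = (7821/115 + 1)² = (7936/115)² = 62980096/13225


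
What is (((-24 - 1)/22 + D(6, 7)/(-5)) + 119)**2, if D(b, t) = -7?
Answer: 172108161/12100 ≈ 14224.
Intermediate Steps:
(((-24 - 1)/22 + D(6, 7)/(-5)) + 119)**2 = (((-24 - 1)/22 - 7/(-5)) + 119)**2 = ((-25*1/22 - 7*(-1/5)) + 119)**2 = ((-25/22 + 7/5) + 119)**2 = (29/110 + 119)**2 = (13119/110)**2 = 172108161/12100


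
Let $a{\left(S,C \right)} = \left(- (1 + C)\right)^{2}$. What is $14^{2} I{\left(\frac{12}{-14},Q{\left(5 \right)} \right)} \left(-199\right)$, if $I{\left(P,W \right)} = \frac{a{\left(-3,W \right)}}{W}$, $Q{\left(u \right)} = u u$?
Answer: $- \frac{26366704}{25} \approx -1.0547 \cdot 10^{6}$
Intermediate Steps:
$Q{\left(u \right)} = u^{2}$
$a{\left(S,C \right)} = \left(-1 - C\right)^{2}$
$I{\left(P,W \right)} = \frac{\left(1 + W\right)^{2}}{W}$
$14^{2} I{\left(\frac{12}{-14},Q{\left(5 \right)} \right)} \left(-199\right) = 14^{2} \frac{\left(1 + 5^{2}\right)^{2}}{5^{2}} \left(-199\right) = 196 \frac{\left(1 + 25\right)^{2}}{25} \left(-199\right) = 196 \frac{26^{2}}{25} \left(-199\right) = 196 \cdot \frac{1}{25} \cdot 676 \left(-199\right) = 196 \cdot \frac{676}{25} \left(-199\right) = \frac{132496}{25} \left(-199\right) = - \frac{26366704}{25}$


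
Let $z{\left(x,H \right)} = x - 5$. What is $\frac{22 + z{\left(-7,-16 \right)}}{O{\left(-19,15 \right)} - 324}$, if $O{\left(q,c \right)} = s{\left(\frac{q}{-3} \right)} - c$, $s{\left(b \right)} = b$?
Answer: $- \frac{15}{499} \approx -0.03006$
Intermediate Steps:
$z{\left(x,H \right)} = -5 + x$ ($z{\left(x,H \right)} = x - 5 = -5 + x$)
$O{\left(q,c \right)} = - c - \frac{q}{3}$ ($O{\left(q,c \right)} = \frac{q}{-3} - c = q \left(- \frac{1}{3}\right) - c = - \frac{q}{3} - c = - c - \frac{q}{3}$)
$\frac{22 + z{\left(-7,-16 \right)}}{O{\left(-19,15 \right)} - 324} = \frac{22 - 12}{\left(\left(-1\right) 15 - - \frac{19}{3}\right) - 324} = \frac{22 - 12}{\left(-15 + \frac{19}{3}\right) - 324} = \frac{10}{- \frac{26}{3} - 324} = \frac{10}{- \frac{998}{3}} = 10 \left(- \frac{3}{998}\right) = - \frac{15}{499}$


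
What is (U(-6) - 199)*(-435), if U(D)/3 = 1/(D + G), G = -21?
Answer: 259840/3 ≈ 86613.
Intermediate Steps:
U(D) = 3/(-21 + D) (U(D) = 3/(D - 21) = 3/(-21 + D))
(U(-6) - 199)*(-435) = (3/(-21 - 6) - 199)*(-435) = (3/(-27) - 199)*(-435) = (3*(-1/27) - 199)*(-435) = (-⅑ - 199)*(-435) = -1792/9*(-435) = 259840/3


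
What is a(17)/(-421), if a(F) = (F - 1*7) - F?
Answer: 7/421 ≈ 0.016627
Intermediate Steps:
a(F) = -7 (a(F) = (F - 7) - F = (-7 + F) - F = -7)
a(17)/(-421) = -7/(-421) = -7*(-1/421) = 7/421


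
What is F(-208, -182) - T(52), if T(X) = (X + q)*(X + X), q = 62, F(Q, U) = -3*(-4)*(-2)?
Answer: -11880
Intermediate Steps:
F(Q, U) = -24 (F(Q, U) = 12*(-2) = -24)
T(X) = 2*X*(62 + X) (T(X) = (X + 62)*(X + X) = (62 + X)*(2*X) = 2*X*(62 + X))
F(-208, -182) - T(52) = -24 - 2*52*(62 + 52) = -24 - 2*52*114 = -24 - 1*11856 = -24 - 11856 = -11880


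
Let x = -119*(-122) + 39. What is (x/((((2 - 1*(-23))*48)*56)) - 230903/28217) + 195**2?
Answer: 1471167955781/38697600 ≈ 38017.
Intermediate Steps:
x = 14557 (x = 14518 + 39 = 14557)
(x/((((2 - 1*(-23))*48)*56)) - 230903/28217) + 195**2 = (14557/((((2 - 1*(-23))*48)*56)) - 230903/28217) + 195**2 = (14557/((((2 + 23)*48)*56)) - 230903*1/28217) + 38025 = (14557/(((25*48)*56)) - 230903/28217) + 38025 = (14557/((1200*56)) - 230903/28217) + 38025 = (14557/67200 - 230903/28217) + 38025 = -308284219/38697600 + 38025 = 1471167955781/38697600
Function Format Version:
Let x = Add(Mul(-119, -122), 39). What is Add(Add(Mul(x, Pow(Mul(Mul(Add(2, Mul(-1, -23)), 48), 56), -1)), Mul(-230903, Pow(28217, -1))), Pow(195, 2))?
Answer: Rational(1471167955781, 38697600) ≈ 38017.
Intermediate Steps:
x = 14557 (x = Add(14518, 39) = 14557)
Add(Add(Mul(x, Pow(Mul(Mul(Add(2, Mul(-1, -23)), 48), 56), -1)), Mul(-230903, Pow(28217, -1))), Pow(195, 2)) = Add(Add(Mul(14557, Pow(Mul(Mul(Add(2, Mul(-1, -23)), 48), 56), -1)), Mul(-230903, Pow(28217, -1))), Pow(195, 2)) = Add(Add(Mul(14557, Pow(Mul(Mul(Add(2, 23), 48), 56), -1)), Mul(-230903, Rational(1, 28217))), 38025) = Add(Add(Mul(14557, Pow(Mul(Mul(25, 48), 56), -1)), Rational(-230903, 28217)), 38025) = Add(Add(Mul(14557, Pow(Mul(1200, 56), -1)), Rational(-230903, 28217)), 38025) = Add(Add(Mul(14557, Pow(67200, -1)), Rational(-230903, 28217)), 38025) = Add(Add(Mul(14557, Rational(1, 67200)), Rational(-230903, 28217)), 38025) = Add(Add(Rational(14557, 67200), Rational(-230903, 28217)), 38025) = Add(Rational(-308284219, 38697600), 38025) = Rational(1471167955781, 38697600)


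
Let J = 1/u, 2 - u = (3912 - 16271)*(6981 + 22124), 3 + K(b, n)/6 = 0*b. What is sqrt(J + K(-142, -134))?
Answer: I*sqrt(258780693354907985)/119902899 ≈ 4.2426*I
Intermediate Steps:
K(b, n) = -18 (K(b, n) = -18 + 6*(0*b) = -18 + 6*0 = -18 + 0 = -18)
u = 359708697 (u = 2 - (3912 - 16271)*(6981 + 22124) = 2 - (-12359)*29105 = 2 - 1*(-359708695) = 2 + 359708695 = 359708697)
J = 1/359708697 ≈ 2.7800e-9
sqrt(J + K(-142, -134)) = sqrt(1/359708697 - 18) = sqrt(-6474756545/359708697) = I*sqrt(258780693354907985)/119902899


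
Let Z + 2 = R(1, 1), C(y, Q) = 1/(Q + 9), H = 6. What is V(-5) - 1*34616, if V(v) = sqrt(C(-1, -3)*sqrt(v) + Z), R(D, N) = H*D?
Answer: -34616 + sqrt(144 + 6*I*sqrt(5))/6 ≈ -34614.0 + 0.093069*I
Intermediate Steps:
R(D, N) = 6*D
C(y, Q) = 1/(9 + Q)
Z = 4 (Z = -2 + 6*1 = -2 + 6 = 4)
V(v) = sqrt(4 + sqrt(v)/6) (V(v) = sqrt(sqrt(v)/(9 - 3) + 4) = sqrt(sqrt(v)/6 + 4) = sqrt(4 + sqrt(v)/6))
V(-5) - 1*34616 = sqrt(144 + 6*sqrt(-5))/6 - 1*34616 = sqrt(144 + 6*(I*sqrt(5)))/6 - 34616 = sqrt(144 + 6*I*sqrt(5))/6 - 34616 = -34616 + sqrt(144 + 6*I*sqrt(5))/6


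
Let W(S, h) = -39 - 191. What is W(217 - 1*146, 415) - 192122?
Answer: -192352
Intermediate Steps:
W(S, h) = -230
W(217 - 1*146, 415) - 192122 = -230 - 192122 = -192352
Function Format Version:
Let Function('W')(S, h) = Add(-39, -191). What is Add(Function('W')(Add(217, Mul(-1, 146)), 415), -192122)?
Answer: -192352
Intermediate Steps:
Function('W')(S, h) = -230
Add(Function('W')(Add(217, Mul(-1, 146)), 415), -192122) = Add(-230, -192122) = -192352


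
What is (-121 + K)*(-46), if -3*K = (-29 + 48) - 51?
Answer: 15226/3 ≈ 5075.3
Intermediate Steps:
K = 32/3 (K = -((-29 + 48) - 51)/3 = -(19 - 51)/3 = -⅓*(-32) = 32/3 ≈ 10.667)
(-121 + K)*(-46) = (-121 + 32/3)*(-46) = -331/3*(-46) = 15226/3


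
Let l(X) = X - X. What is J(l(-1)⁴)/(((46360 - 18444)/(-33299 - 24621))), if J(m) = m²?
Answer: 0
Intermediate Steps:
l(X) = 0
J(l(-1)⁴)/(((46360 - 18444)/(-33299 - 24621))) = (0⁴)²/(((46360 - 18444)/(-33299 - 24621))) = 0²/((27916/(-57920))) = 0/((27916*(-1/57920))) = 0/(-6979/14480) = 0*(-14480/6979) = 0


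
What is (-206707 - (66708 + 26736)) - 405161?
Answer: -705312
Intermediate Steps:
(-206707 - (66708 + 26736)) - 405161 = (-206707 - 1*93444) - 405161 = (-206707 - 93444) - 405161 = -300151 - 405161 = -705312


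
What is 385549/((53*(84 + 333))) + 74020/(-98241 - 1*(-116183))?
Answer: 4276718089/198268071 ≈ 21.570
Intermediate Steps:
385549/((53*(84 + 333))) + 74020/(-98241 - 1*(-116183)) = 385549/((53*417)) + 74020/(-98241 + 116183) = 385549/22101 + 74020/17942 = 385549*(1/22101) + 74020*(1/17942) = 385549/22101 + 37010/8971 = 4276718089/198268071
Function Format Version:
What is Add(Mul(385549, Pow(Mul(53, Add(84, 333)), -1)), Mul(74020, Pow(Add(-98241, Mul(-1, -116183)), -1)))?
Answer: Rational(4276718089, 198268071) ≈ 21.570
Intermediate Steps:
Add(Mul(385549, Pow(Mul(53, Add(84, 333)), -1)), Mul(74020, Pow(Add(-98241, Mul(-1, -116183)), -1))) = Add(Mul(385549, Pow(Mul(53, 417), -1)), Mul(74020, Pow(Add(-98241, 116183), -1))) = Add(Mul(385549, Pow(22101, -1)), Mul(74020, Pow(17942, -1))) = Add(Mul(385549, Rational(1, 22101)), Mul(74020, Rational(1, 17942))) = Add(Rational(385549, 22101), Rational(37010, 8971)) = Rational(4276718089, 198268071)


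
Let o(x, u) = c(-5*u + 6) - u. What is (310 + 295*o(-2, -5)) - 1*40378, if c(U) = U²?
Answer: 244902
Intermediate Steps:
o(x, u) = (6 - 5*u)² - u (o(x, u) = (-5*u + 6)² - u = (6 - 5*u)² - u)
(310 + 295*o(-2, -5)) - 1*40378 = (310 + 295*((-6 + 5*(-5))² - 1*(-5))) - 1*40378 = (310 + 295*((-6 - 25)² + 5)) - 40378 = (310 + 295*((-31)² + 5)) - 40378 = (310 + 295*(961 + 5)) - 40378 = (310 + 295*966) - 40378 = (310 + 284970) - 40378 = 285280 - 40378 = 244902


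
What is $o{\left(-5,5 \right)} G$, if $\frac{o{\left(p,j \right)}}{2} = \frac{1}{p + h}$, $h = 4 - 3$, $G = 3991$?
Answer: $- \frac{3991}{2} \approx -1995.5$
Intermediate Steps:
$h = 1$ ($h = 4 - 3 = 1$)
$o{\left(p,j \right)} = \frac{2}{1 + p}$ ($o{\left(p,j \right)} = \frac{2}{p + 1} = \frac{2}{1 + p}$)
$o{\left(-5,5 \right)} G = \frac{2}{1 - 5} \cdot 3991 = \frac{2}{-4} \cdot 3991 = 2 \left(- \frac{1}{4}\right) 3991 = \left(- \frac{1}{2}\right) 3991 = - \frac{3991}{2}$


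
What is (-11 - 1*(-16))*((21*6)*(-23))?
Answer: -14490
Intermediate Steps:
(-11 - 1*(-16))*((21*6)*(-23)) = (-11 + 16)*(126*(-23)) = 5*(-2898) = -14490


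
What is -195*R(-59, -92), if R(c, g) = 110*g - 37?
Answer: 1980615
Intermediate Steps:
R(c, g) = -37 + 110*g
-195*R(-59, -92) = -195*(-37 + 110*(-92)) = -195*(-37 - 10120) = -195*(-10157) = 1980615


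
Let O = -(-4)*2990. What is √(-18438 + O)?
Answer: I*√6478 ≈ 80.486*I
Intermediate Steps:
O = 11960 (O = -4*(-2990) = 11960)
√(-18438 + O) = √(-18438 + 11960) = √(-6478) = I*√6478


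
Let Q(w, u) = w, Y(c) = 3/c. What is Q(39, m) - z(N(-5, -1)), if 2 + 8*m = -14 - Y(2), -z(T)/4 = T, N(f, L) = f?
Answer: 19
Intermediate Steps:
z(T) = -4*T
m = -35/16 (m = -¼ + (-14 - 3/2)/8 = -¼ + (⅛)*(-31/2) = -¼ - 31/16 = -35/16 ≈ -2.1875)
Q(39, m) - z(N(-5, -1)) = 39 - (-4)*(-5) = 39 - 1*20 = 39 - 20 = 19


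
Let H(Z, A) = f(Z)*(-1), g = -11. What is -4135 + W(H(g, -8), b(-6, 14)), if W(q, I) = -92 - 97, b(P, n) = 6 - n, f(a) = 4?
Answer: -4324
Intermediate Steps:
H(Z, A) = -4 (H(Z, A) = 4*(-1) = -4)
W(q, I) = -189
-4135 + W(H(g, -8), b(-6, 14)) = -4135 - 189 = -4324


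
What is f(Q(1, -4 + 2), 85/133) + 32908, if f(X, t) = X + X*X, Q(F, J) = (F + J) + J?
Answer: 32914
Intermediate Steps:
Q(F, J) = F + 2*J
f(X, t) = X + X²
f(Q(1, -4 + 2), 85/133) + 32908 = (1 + 2*(-4 + 2))*(1 + (1 + 2*(-4 + 2))) + 32908 = (1 + 2*(-2))*(1 + (1 + 2*(-2))) + 32908 = (1 - 4)*(1 + (1 - 4)) + 32908 = -3*(1 - 3) + 32908 = -3*(-2) + 32908 = 6 + 32908 = 32914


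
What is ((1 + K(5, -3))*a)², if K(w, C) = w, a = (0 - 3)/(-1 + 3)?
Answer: 81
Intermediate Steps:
a = -3/2 ≈ -1.5000
((1 + K(5, -3))*a)² = ((1 + 5)*(-3/2))² = (6*(-3/2))² = (-9)² = 81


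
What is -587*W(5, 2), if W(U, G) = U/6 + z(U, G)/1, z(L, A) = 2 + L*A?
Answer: -45199/6 ≈ -7533.2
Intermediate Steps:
z(L, A) = 2 + A*L
W(U, G) = 2 + U/6 + G*U (W(U, G) = U/6 + (2 + G*U)/1 = U*(1/6) + (2 + G*U)*1 = U/6 + (2 + G*U) = 2 + U/6 + G*U)
-587*W(5, 2) = -587*(2 + (1/6)*5 + 2*5) = -587*(2 + 5/6 + 10) = -587*77/6 = -45199/6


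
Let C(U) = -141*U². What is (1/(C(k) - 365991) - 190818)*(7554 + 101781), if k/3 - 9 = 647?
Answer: -760059436118882039/36430825 ≈ -2.0863e+10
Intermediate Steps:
k = 1968 (k = 27 + 3*647 = 27 + 1941 = 1968)
(1/(C(k) - 365991) - 190818)*(7554 + 101781) = (1/(-141*1968² - 365991) - 190818)*(7554 + 101781) = (1/(-141*3873024 - 365991) - 190818)*109335 = (1/(-546096384 - 365991) - 190818)*109335 = (1/(-546462375) - 190818)*109335 = (-1/546462375 - 190818)*109335 = -104274857472751/546462375*109335 = -760059436118882039/36430825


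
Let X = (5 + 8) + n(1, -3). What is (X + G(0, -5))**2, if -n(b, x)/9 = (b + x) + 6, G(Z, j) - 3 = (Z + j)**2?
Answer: 25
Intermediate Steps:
G(Z, j) = 3 + (Z + j)**2
n(b, x) = -54 - 9*b - 9*x (n(b, x) = -9*((b + x) + 6) = -9*(6 + b + x) = -54 - 9*b - 9*x)
X = -23 (X = (5 + 8) + (-54 - 9*1 - 9*(-3)) = 13 + (-54 - 9 + 27) = 13 - 36 = -23)
(X + G(0, -5))**2 = (-23 + (3 + (0 - 5)**2))**2 = (-23 + (3 + (-5)**2))**2 = (-23 + (3 + 25))**2 = (-23 + 28)**2 = 5**2 = 25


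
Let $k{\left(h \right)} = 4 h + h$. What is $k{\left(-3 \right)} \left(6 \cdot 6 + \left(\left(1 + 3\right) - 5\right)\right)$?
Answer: $-525$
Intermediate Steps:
$k{\left(h \right)} = 5 h$
$k{\left(-3 \right)} \left(6 \cdot 6 + \left(\left(1 + 3\right) - 5\right)\right) = 5 \left(-3\right) \left(6 \cdot 6 + \left(\left(1 + 3\right) - 5\right)\right) = - 15 \left(36 + \left(4 - 5\right)\right) = - 15 \left(36 - 1\right) = \left(-15\right) 35 = -525$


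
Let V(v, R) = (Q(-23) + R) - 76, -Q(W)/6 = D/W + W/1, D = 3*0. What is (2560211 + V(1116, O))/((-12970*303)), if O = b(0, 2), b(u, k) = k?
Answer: -170685/261994 ≈ -0.65148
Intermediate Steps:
D = 0
Q(W) = -6*W (Q(W) = -6*(0/W + W/1) = -6*(0 + W*1) = -6*(0 + W) = -6*W)
O = 2
V(v, R) = 62 + R (V(v, R) = (-6*(-23) + R) - 76 = (138 + R) - 76 = 62 + R)
(2560211 + V(1116, O))/((-12970*303)) = (2560211 + (62 + 2))/((-12970*303)) = (2560211 + 64)/(-3929910) = 2560275*(-1/3929910) = -170685/261994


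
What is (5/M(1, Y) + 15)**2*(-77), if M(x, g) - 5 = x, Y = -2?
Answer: -694925/36 ≈ -19303.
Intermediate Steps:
M(x, g) = 5 + x
(5/M(1, Y) + 15)**2*(-77) = (5/(5 + 1) + 15)**2*(-77) = (5/6 + 15)**2*(-77) = (95/6)**2*(-77) = (9025/36)*(-77) = -694925/36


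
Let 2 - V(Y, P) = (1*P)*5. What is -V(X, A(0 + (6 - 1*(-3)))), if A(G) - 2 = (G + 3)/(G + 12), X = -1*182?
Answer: 76/7 ≈ 10.857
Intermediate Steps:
X = -182
A(G) = 2 + (3 + G)/(12 + G) (A(G) = 2 + (G + 3)/(G + 12) = 2 + (3 + G)/(12 + G))
V(Y, P) = 2 - 5*P (V(Y, P) = 2 - 1*P*5 = 2 - P*5 = 2 - 5*P)
-V(X, A(0 + (6 - 1*(-3)))) = -(2 - 15*(9 + (0 + (6 - 1*(-3))))/(12 + (0 + (6 - 1*(-3))))) = -(2 - 15*(9 + (0 + (6 + 3)))/(12 + (0 + (6 + 3)))) = -(2 - 15*(9 + (0 + 9))/(12 + (0 + 9))) = -(2 - 15*(9 + 9)/(12 + 9)) = -(2 - 15*18/21) = -(2 - 5*18/7) = -(2 - 90/7) = -1*(-76/7) = 76/7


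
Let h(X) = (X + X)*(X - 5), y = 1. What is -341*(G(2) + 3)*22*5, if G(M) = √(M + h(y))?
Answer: -112530 - 37510*I*√6 ≈ -1.1253e+5 - 91880.0*I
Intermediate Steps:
h(X) = 2*X*(-5 + X) (h(X) = (2*X)*(-5 + X) = 2*X*(-5 + X))
G(M) = √(-8 + M) (G(M) = √(M + 2*1*(-5 + 1)) = √(M + 2*1*(-4)) = √(M - 8) = √(-8 + M))
-341*(G(2) + 3)*22*5 = -341*(√(-8 + 2) + 3)*22*5 = -341*(√(-6) + 3)*110 = -341*(I*√6 + 3)*110 = -341*(3 + I*√6)*110 = -341*(330 + 110*I*√6) = -112530 - 37510*I*√6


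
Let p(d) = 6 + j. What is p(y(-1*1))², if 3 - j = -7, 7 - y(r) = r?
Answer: 256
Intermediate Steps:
y(r) = 7 - r
j = 10 (j = 3 - 1*(-7) = 3 + 7 = 10)
p(d) = 16 (p(d) = 6 + 10 = 16)
p(y(-1*1))² = 16² = 256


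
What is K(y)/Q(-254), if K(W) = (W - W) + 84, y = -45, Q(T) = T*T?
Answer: 21/16129 ≈ 0.0013020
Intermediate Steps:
Q(T) = T²
K(W) = 84 (K(W) = 0 + 84 = 84)
K(y)/Q(-254) = 84/((-254)²) = 84/64516 = 84*(1/64516) = 21/16129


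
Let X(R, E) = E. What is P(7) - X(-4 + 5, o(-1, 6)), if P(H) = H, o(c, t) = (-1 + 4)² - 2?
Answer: 0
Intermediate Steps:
o(c, t) = 7 (o(c, t) = 3² - 2 = 9 - 2 = 7)
P(7) - X(-4 + 5, o(-1, 6)) = 7 - 1*7 = 7 - 7 = 0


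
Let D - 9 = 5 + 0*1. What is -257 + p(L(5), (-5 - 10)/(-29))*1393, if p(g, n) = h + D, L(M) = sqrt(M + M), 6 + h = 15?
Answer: 31782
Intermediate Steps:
D = 14 (D = 9 + (5 + 0*1) = 9 + (5 + 0) = 9 + 5 = 14)
h = 9 (h = -6 + 15 = 9)
L(M) = sqrt(2)*sqrt(M) (L(M) = sqrt(2*M) = sqrt(2)*sqrt(M))
p(g, n) = 23 (p(g, n) = 9 + 14 = 23)
-257 + p(L(5), (-5 - 10)/(-29))*1393 = -257 + 23*1393 = -257 + 32039 = 31782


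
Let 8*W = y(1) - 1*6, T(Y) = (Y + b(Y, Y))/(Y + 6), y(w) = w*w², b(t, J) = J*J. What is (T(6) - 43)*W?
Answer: 395/16 ≈ 24.688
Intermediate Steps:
b(t, J) = J²
y(w) = w³
T(Y) = (Y + Y²)/(6 + Y) (T(Y) = (Y + Y²)/(Y + 6) = (Y + Y²)/(6 + Y))
W = -5/8 (W = (1³ - 1*6)/8 = (1 - 6)/8 = (⅛)*(-5) = -5/8 ≈ -0.62500)
(T(6) - 43)*W = (6*(1 + 6)/(6 + 6) - 43)*(-5/8) = (6*7/12 - 43)*(-5/8) = (6*(1/12)*7 - 43)*(-5/8) = (7/2 - 43)*(-5/8) = -79/2*(-5/8) = 395/16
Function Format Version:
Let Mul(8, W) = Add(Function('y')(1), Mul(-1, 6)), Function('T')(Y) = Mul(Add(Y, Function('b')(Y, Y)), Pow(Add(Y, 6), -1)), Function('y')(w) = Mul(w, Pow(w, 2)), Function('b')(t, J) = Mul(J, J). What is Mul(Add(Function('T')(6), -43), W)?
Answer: Rational(395, 16) ≈ 24.688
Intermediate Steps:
Function('b')(t, J) = Pow(J, 2)
Function('y')(w) = Pow(w, 3)
Function('T')(Y) = Mul(Pow(Add(6, Y), -1), Add(Y, Pow(Y, 2))) (Function('T')(Y) = Mul(Add(Y, Pow(Y, 2)), Pow(Add(Y, 6), -1)) = Mul(Add(Y, Pow(Y, 2)), Pow(Add(6, Y), -1)) = Mul(Pow(Add(6, Y), -1), Add(Y, Pow(Y, 2))))
W = Rational(-5, 8) (W = Mul(Rational(1, 8), Add(Pow(1, 3), Mul(-1, 6))) = Mul(Rational(1, 8), Add(1, -6)) = Mul(Rational(1, 8), -5) = Rational(-5, 8) ≈ -0.62500)
Mul(Add(Function('T')(6), -43), W) = Mul(Add(Mul(6, Pow(Add(6, 6), -1), Add(1, 6)), -43), Rational(-5, 8)) = Mul(Add(Mul(6, Pow(12, -1), 7), -43), Rational(-5, 8)) = Mul(Add(Mul(6, Rational(1, 12), 7), -43), Rational(-5, 8)) = Mul(Add(Rational(7, 2), -43), Rational(-5, 8)) = Mul(Rational(-79, 2), Rational(-5, 8)) = Rational(395, 16)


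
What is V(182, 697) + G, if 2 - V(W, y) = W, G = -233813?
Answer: -233993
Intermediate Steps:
V(W, y) = 2 - W
V(182, 697) + G = (2 - 1*182) - 233813 = (2 - 182) - 233813 = -180 - 233813 = -233993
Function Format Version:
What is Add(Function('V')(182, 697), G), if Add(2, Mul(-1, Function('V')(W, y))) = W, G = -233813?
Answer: -233993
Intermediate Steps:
Function('V')(W, y) = Add(2, Mul(-1, W))
Add(Function('V')(182, 697), G) = Add(Add(2, Mul(-1, 182)), -233813) = Add(Add(2, -182), -233813) = Add(-180, -233813) = -233993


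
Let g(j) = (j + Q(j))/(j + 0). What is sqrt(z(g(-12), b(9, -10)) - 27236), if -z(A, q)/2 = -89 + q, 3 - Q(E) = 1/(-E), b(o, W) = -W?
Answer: I*sqrt(27078) ≈ 164.55*I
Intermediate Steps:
Q(E) = 3 + 1/E (Q(E) = 3 - 1/((-E)) = 3 - (-1)/E = 3 + 1/E)
g(j) = (3 + j + 1/j)/j (g(j) = (j + (3 + 1/j))/(j + 0) = (3 + j + 1/j)/j)
z(A, q) = 178 - 2*q (z(A, q) = -2*(-89 + q) = 178 - 2*q)
sqrt(z(g(-12), b(9, -10)) - 27236) = sqrt((178 - (-2)*(-10)) - 27236) = sqrt((178 - 2*10) - 27236) = sqrt((178 - 20) - 27236) = sqrt(158 - 27236) = sqrt(-27078) = I*sqrt(27078)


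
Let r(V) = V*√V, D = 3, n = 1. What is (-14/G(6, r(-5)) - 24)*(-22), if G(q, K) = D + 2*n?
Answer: 2948/5 ≈ 589.60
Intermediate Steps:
r(V) = V^(3/2)
G(q, K) = 5 (G(q, K) = 3 + 2*1 = 3 + 2 = 5)
(-14/G(6, r(-5)) - 24)*(-22) = (-14/5 - 24)*(-22) = -134/5*(-22) = 2948/5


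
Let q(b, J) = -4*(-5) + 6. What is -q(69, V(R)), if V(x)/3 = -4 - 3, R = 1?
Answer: -26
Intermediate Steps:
V(x) = -21 (V(x) = 3*(-4 - 3) = 3*(-7) = -21)
q(b, J) = 26 (q(b, J) = 20 + 6 = 26)
-q(69, V(R)) = -1*26 = -26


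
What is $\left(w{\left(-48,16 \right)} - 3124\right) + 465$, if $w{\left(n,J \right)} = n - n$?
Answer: $-2659$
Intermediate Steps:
$w{\left(n,J \right)} = 0$
$\left(w{\left(-48,16 \right)} - 3124\right) + 465 = \left(0 - 3124\right) + 465 = -3124 + 465 = -2659$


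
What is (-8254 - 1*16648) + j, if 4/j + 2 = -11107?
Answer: -276636322/11109 ≈ -24902.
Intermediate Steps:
j = -4/11109 (j = 4/(-2 - 11107) = 4/(-11109) = 4*(-1/11109) = -4/11109 ≈ -0.00036007)
(-8254 - 1*16648) + j = (-8254 - 1*16648) - 4/11109 = (-8254 - 16648) - 4/11109 = -24902 - 4/11109 = -276636322/11109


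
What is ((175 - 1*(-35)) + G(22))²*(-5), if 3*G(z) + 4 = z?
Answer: -233280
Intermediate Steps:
G(z) = -4/3 + z/3
((175 - 1*(-35)) + G(22))²*(-5) = ((175 - 1*(-35)) + (-4/3 + (⅓)*22))²*(-5) = ((175 + 35) + (-4/3 + 22/3))²*(-5) = (210 + 6)²*(-5) = 216²*(-5) = 46656*(-5) = -233280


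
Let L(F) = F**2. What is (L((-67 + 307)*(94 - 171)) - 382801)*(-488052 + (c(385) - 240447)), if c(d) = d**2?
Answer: -197947476382126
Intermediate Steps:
(L((-67 + 307)*(94 - 171)) - 382801)*(-488052 + (c(385) - 240447)) = (((-67 + 307)*(94 - 171))**2 - 382801)*(-488052 + (385**2 - 240447)) = ((240*(-77))**2 - 382801)*(-488052 + (148225 - 240447)) = ((-18480)**2 - 382801)*(-488052 - 92222) = (341510400 - 382801)*(-580274) = 341127599*(-580274) = -197947476382126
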